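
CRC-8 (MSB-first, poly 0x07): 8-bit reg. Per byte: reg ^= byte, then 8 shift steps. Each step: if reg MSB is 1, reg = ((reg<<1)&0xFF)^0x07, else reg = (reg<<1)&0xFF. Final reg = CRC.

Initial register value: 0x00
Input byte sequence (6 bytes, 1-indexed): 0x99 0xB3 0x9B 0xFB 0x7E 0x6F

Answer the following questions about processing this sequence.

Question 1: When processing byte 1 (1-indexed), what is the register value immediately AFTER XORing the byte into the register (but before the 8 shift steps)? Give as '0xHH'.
Answer: 0x99

Derivation:
Register before byte 1: 0x00
Byte 1: 0x99
0x00 XOR 0x99 = 0x99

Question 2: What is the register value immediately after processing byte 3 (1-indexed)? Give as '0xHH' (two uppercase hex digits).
After byte 1 (0x99): reg=0xC6
After byte 2 (0xB3): reg=0x4C
After byte 3 (0x9B): reg=0x2B

Answer: 0x2B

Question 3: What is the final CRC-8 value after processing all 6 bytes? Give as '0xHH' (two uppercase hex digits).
After byte 1 (0x99): reg=0xC6
After byte 2 (0xB3): reg=0x4C
After byte 3 (0x9B): reg=0x2B
After byte 4 (0xFB): reg=0x3E
After byte 5 (0x7E): reg=0xC7
After byte 6 (0x6F): reg=0x51

Answer: 0x51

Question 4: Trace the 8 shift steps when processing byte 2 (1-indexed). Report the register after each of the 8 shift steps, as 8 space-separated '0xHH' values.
Answer: 0xEA 0xD3 0xA1 0x45 0x8A 0x13 0x26 0x4C

Derivation:
After byte 1 (0x99): reg=0xC6
Register before byte 2: 0xC6
After XOR with byte 0xB3: 0x75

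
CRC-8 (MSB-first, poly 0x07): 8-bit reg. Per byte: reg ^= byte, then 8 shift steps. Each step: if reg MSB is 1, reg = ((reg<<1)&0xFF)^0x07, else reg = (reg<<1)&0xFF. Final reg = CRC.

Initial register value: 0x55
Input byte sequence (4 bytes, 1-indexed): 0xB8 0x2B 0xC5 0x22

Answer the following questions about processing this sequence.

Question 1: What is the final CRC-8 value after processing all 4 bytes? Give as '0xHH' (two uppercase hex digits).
Answer: 0x77

Derivation:
After byte 1 (0xB8): reg=0x8D
After byte 2 (0x2B): reg=0x7B
After byte 3 (0xC5): reg=0x33
After byte 4 (0x22): reg=0x77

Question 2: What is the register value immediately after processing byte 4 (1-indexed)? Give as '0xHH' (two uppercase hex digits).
After byte 1 (0xB8): reg=0x8D
After byte 2 (0x2B): reg=0x7B
After byte 3 (0xC5): reg=0x33
After byte 4 (0x22): reg=0x77

Answer: 0x77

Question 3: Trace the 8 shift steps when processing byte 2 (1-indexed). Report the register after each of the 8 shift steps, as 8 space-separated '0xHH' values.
Answer: 0x4B 0x96 0x2B 0x56 0xAC 0x5F 0xBE 0x7B

Derivation:
After byte 1 (0xB8): reg=0x8D
Register before byte 2: 0x8D
After XOR with byte 0x2B: 0xA6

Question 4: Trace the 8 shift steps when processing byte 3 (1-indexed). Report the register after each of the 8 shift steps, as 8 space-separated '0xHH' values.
Answer: 0x7B 0xF6 0xEB 0xD1 0xA5 0x4D 0x9A 0x33

Derivation:
After byte 1 (0xB8): reg=0x8D
After byte 2 (0x2B): reg=0x7B
Register before byte 3: 0x7B
After XOR with byte 0xC5: 0xBE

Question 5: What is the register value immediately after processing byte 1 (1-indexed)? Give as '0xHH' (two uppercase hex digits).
Answer: 0x8D

Derivation:
After byte 1 (0xB8): reg=0x8D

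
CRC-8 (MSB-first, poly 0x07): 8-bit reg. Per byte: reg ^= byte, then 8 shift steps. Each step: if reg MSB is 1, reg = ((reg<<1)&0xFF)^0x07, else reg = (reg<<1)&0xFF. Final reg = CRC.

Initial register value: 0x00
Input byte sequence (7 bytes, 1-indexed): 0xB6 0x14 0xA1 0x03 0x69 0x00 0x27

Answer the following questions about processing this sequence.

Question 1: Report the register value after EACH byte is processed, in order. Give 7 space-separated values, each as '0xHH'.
0x0B 0x5D 0xFA 0xE1 0xB1 0x1E 0xAF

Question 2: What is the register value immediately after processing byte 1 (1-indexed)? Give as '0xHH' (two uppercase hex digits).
After byte 1 (0xB6): reg=0x0B

Answer: 0x0B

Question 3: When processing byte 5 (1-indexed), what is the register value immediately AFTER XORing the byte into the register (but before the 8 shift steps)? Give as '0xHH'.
Answer: 0x88

Derivation:
Register before byte 5: 0xE1
Byte 5: 0x69
0xE1 XOR 0x69 = 0x88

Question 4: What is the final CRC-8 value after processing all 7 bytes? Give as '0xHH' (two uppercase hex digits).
After byte 1 (0xB6): reg=0x0B
After byte 2 (0x14): reg=0x5D
After byte 3 (0xA1): reg=0xFA
After byte 4 (0x03): reg=0xE1
After byte 5 (0x69): reg=0xB1
After byte 6 (0x00): reg=0x1E
After byte 7 (0x27): reg=0xAF

Answer: 0xAF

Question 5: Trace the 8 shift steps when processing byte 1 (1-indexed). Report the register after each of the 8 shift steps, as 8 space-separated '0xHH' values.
Register before byte 1: 0x00
After XOR with byte 0xB6: 0xB6

Answer: 0x6B 0xD6 0xAB 0x51 0xA2 0x43 0x86 0x0B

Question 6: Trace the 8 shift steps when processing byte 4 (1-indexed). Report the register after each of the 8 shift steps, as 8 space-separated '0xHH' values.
After byte 1 (0xB6): reg=0x0B
After byte 2 (0x14): reg=0x5D
After byte 3 (0xA1): reg=0xFA
Register before byte 4: 0xFA
After XOR with byte 0x03: 0xF9

Answer: 0xF5 0xED 0xDD 0xBD 0x7D 0xFA 0xF3 0xE1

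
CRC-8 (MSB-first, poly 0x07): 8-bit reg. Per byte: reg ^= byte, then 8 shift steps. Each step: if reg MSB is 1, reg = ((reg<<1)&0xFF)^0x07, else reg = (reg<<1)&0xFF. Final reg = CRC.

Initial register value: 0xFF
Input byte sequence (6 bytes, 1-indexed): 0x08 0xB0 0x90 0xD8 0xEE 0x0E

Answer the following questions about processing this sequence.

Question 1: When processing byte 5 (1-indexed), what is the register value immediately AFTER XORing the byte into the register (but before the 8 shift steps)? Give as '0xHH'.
Answer: 0x82

Derivation:
Register before byte 5: 0x6C
Byte 5: 0xEE
0x6C XOR 0xEE = 0x82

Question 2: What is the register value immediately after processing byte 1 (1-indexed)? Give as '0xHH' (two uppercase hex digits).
Answer: 0xCB

Derivation:
After byte 1 (0x08): reg=0xCB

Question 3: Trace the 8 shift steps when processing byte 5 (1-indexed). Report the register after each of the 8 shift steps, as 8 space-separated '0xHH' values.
Answer: 0x03 0x06 0x0C 0x18 0x30 0x60 0xC0 0x87

Derivation:
After byte 1 (0x08): reg=0xCB
After byte 2 (0xB0): reg=0x66
After byte 3 (0x90): reg=0xCC
After byte 4 (0xD8): reg=0x6C
Register before byte 5: 0x6C
After XOR with byte 0xEE: 0x82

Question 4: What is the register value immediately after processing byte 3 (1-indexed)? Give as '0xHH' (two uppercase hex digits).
Answer: 0xCC

Derivation:
After byte 1 (0x08): reg=0xCB
After byte 2 (0xB0): reg=0x66
After byte 3 (0x90): reg=0xCC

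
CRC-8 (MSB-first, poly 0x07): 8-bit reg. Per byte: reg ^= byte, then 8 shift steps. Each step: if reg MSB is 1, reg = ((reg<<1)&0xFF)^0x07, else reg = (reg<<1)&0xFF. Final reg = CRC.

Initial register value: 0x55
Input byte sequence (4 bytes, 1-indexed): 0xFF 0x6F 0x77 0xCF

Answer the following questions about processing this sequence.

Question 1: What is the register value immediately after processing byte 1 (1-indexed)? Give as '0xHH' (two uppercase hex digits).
After byte 1 (0xFF): reg=0x5F

Answer: 0x5F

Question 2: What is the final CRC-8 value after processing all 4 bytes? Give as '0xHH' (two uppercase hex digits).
Answer: 0x4B

Derivation:
After byte 1 (0xFF): reg=0x5F
After byte 2 (0x6F): reg=0x90
After byte 3 (0x77): reg=0xBB
After byte 4 (0xCF): reg=0x4B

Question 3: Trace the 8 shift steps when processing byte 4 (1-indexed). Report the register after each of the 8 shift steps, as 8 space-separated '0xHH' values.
After byte 1 (0xFF): reg=0x5F
After byte 2 (0x6F): reg=0x90
After byte 3 (0x77): reg=0xBB
Register before byte 4: 0xBB
After XOR with byte 0xCF: 0x74

Answer: 0xE8 0xD7 0xA9 0x55 0xAA 0x53 0xA6 0x4B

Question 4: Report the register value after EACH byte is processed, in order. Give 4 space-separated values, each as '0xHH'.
0x5F 0x90 0xBB 0x4B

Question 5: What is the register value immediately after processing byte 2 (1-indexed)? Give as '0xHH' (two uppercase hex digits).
After byte 1 (0xFF): reg=0x5F
After byte 2 (0x6F): reg=0x90

Answer: 0x90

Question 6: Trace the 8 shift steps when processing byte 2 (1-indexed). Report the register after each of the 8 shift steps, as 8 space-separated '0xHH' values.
Answer: 0x60 0xC0 0x87 0x09 0x12 0x24 0x48 0x90

Derivation:
After byte 1 (0xFF): reg=0x5F
Register before byte 2: 0x5F
After XOR with byte 0x6F: 0x30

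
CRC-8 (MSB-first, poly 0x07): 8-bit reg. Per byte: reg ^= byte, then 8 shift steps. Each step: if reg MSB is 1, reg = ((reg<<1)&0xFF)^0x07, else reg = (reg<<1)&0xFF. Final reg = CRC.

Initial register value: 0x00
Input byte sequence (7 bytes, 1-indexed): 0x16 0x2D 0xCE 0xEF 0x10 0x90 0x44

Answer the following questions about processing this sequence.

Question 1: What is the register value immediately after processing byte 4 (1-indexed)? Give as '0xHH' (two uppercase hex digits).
Answer: 0x79

Derivation:
After byte 1 (0x16): reg=0x62
After byte 2 (0x2D): reg=0xEA
After byte 3 (0xCE): reg=0xFC
After byte 4 (0xEF): reg=0x79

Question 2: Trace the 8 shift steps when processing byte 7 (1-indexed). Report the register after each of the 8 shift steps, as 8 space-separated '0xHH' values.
After byte 1 (0x16): reg=0x62
After byte 2 (0x2D): reg=0xEA
After byte 3 (0xCE): reg=0xFC
After byte 4 (0xEF): reg=0x79
After byte 5 (0x10): reg=0x18
After byte 6 (0x90): reg=0xB1
Register before byte 7: 0xB1
After XOR with byte 0x44: 0xF5

Answer: 0xED 0xDD 0xBD 0x7D 0xFA 0xF3 0xE1 0xC5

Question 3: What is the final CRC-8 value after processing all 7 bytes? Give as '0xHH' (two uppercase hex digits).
Answer: 0xC5

Derivation:
After byte 1 (0x16): reg=0x62
After byte 2 (0x2D): reg=0xEA
After byte 3 (0xCE): reg=0xFC
After byte 4 (0xEF): reg=0x79
After byte 5 (0x10): reg=0x18
After byte 6 (0x90): reg=0xB1
After byte 7 (0x44): reg=0xC5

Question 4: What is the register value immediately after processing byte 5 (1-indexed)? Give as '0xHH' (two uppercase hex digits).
Answer: 0x18

Derivation:
After byte 1 (0x16): reg=0x62
After byte 2 (0x2D): reg=0xEA
After byte 3 (0xCE): reg=0xFC
After byte 4 (0xEF): reg=0x79
After byte 5 (0x10): reg=0x18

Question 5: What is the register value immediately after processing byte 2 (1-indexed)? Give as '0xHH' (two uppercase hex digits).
Answer: 0xEA

Derivation:
After byte 1 (0x16): reg=0x62
After byte 2 (0x2D): reg=0xEA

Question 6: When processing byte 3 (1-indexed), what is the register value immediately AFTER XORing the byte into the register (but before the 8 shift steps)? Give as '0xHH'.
Answer: 0x24

Derivation:
Register before byte 3: 0xEA
Byte 3: 0xCE
0xEA XOR 0xCE = 0x24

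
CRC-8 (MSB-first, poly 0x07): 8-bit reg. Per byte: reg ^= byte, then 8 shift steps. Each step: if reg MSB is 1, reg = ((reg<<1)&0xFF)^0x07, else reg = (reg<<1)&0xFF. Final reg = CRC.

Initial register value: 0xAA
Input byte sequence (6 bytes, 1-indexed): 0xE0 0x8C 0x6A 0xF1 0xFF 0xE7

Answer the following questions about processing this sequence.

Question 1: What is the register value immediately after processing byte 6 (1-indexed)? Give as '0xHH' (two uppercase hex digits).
After byte 1 (0xE0): reg=0xF1
After byte 2 (0x8C): reg=0x74
After byte 3 (0x6A): reg=0x5A
After byte 4 (0xF1): reg=0x58
After byte 5 (0xFF): reg=0x7C
After byte 6 (0xE7): reg=0xC8

Answer: 0xC8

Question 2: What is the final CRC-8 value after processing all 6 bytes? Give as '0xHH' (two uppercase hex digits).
Answer: 0xC8

Derivation:
After byte 1 (0xE0): reg=0xF1
After byte 2 (0x8C): reg=0x74
After byte 3 (0x6A): reg=0x5A
After byte 4 (0xF1): reg=0x58
After byte 5 (0xFF): reg=0x7C
After byte 6 (0xE7): reg=0xC8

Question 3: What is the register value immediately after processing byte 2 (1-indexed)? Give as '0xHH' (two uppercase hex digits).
Answer: 0x74

Derivation:
After byte 1 (0xE0): reg=0xF1
After byte 2 (0x8C): reg=0x74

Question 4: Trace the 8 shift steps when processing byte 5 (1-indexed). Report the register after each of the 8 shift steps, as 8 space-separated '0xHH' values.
After byte 1 (0xE0): reg=0xF1
After byte 2 (0x8C): reg=0x74
After byte 3 (0x6A): reg=0x5A
After byte 4 (0xF1): reg=0x58
Register before byte 5: 0x58
After XOR with byte 0xFF: 0xA7

Answer: 0x49 0x92 0x23 0x46 0x8C 0x1F 0x3E 0x7C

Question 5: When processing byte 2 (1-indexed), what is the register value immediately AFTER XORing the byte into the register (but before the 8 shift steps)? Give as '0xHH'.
Answer: 0x7D

Derivation:
Register before byte 2: 0xF1
Byte 2: 0x8C
0xF1 XOR 0x8C = 0x7D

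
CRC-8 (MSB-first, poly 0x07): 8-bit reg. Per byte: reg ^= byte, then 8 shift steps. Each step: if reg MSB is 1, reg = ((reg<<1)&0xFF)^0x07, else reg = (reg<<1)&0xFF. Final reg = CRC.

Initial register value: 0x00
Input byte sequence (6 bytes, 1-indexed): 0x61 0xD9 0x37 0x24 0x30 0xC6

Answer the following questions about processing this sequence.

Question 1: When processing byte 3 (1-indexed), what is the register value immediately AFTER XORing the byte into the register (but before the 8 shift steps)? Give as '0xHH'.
Answer: 0xD6

Derivation:
Register before byte 3: 0xE1
Byte 3: 0x37
0xE1 XOR 0x37 = 0xD6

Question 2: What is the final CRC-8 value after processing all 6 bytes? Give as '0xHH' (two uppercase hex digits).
Answer: 0xF4

Derivation:
After byte 1 (0x61): reg=0x20
After byte 2 (0xD9): reg=0xE1
After byte 3 (0x37): reg=0x2C
After byte 4 (0x24): reg=0x38
After byte 5 (0x30): reg=0x38
After byte 6 (0xC6): reg=0xF4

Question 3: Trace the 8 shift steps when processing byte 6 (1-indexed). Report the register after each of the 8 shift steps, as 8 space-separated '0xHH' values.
After byte 1 (0x61): reg=0x20
After byte 2 (0xD9): reg=0xE1
After byte 3 (0x37): reg=0x2C
After byte 4 (0x24): reg=0x38
After byte 5 (0x30): reg=0x38
Register before byte 6: 0x38
After XOR with byte 0xC6: 0xFE

Answer: 0xFB 0xF1 0xE5 0xCD 0x9D 0x3D 0x7A 0xF4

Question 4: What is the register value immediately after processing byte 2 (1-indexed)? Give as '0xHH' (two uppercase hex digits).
Answer: 0xE1

Derivation:
After byte 1 (0x61): reg=0x20
After byte 2 (0xD9): reg=0xE1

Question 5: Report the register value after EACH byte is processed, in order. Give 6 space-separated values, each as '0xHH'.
0x20 0xE1 0x2C 0x38 0x38 0xF4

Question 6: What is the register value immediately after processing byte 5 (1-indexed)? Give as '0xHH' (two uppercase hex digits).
After byte 1 (0x61): reg=0x20
After byte 2 (0xD9): reg=0xE1
After byte 3 (0x37): reg=0x2C
After byte 4 (0x24): reg=0x38
After byte 5 (0x30): reg=0x38

Answer: 0x38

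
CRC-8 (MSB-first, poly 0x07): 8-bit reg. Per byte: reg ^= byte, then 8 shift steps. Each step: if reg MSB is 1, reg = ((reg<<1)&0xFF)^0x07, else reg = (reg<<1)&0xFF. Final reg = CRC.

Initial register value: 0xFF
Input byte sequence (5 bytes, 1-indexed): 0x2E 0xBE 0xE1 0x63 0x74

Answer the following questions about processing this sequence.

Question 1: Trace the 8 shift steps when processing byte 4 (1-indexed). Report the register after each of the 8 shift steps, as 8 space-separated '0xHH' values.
Answer: 0x2E 0x5C 0xB8 0x77 0xEE 0xDB 0xB1 0x65

Derivation:
After byte 1 (0x2E): reg=0x39
After byte 2 (0xBE): reg=0x9C
After byte 3 (0xE1): reg=0x74
Register before byte 4: 0x74
After XOR with byte 0x63: 0x17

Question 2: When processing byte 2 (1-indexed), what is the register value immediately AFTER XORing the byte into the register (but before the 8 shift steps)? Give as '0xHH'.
Answer: 0x87

Derivation:
Register before byte 2: 0x39
Byte 2: 0xBE
0x39 XOR 0xBE = 0x87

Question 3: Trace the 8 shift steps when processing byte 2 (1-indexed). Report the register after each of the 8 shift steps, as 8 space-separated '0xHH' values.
After byte 1 (0x2E): reg=0x39
Register before byte 2: 0x39
After XOR with byte 0xBE: 0x87

Answer: 0x09 0x12 0x24 0x48 0x90 0x27 0x4E 0x9C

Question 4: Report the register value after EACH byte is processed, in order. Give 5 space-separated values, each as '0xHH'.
0x39 0x9C 0x74 0x65 0x77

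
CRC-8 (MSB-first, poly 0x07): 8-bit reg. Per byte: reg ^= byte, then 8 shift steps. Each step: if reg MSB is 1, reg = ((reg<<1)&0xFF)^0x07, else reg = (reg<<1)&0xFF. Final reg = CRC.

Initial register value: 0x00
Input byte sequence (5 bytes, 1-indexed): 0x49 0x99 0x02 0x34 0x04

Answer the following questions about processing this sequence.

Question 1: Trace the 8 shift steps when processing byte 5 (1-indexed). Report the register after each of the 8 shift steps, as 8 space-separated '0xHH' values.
After byte 1 (0x49): reg=0xF8
After byte 2 (0x99): reg=0x20
After byte 3 (0x02): reg=0xEE
After byte 4 (0x34): reg=0x08
Register before byte 5: 0x08
After XOR with byte 0x04: 0x0C

Answer: 0x18 0x30 0x60 0xC0 0x87 0x09 0x12 0x24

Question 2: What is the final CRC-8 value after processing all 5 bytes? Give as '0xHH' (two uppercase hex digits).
After byte 1 (0x49): reg=0xF8
After byte 2 (0x99): reg=0x20
After byte 3 (0x02): reg=0xEE
After byte 4 (0x34): reg=0x08
After byte 5 (0x04): reg=0x24

Answer: 0x24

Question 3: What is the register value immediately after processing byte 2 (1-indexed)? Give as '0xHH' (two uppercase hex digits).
Answer: 0x20

Derivation:
After byte 1 (0x49): reg=0xF8
After byte 2 (0x99): reg=0x20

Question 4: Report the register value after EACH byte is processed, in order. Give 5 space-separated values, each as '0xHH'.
0xF8 0x20 0xEE 0x08 0x24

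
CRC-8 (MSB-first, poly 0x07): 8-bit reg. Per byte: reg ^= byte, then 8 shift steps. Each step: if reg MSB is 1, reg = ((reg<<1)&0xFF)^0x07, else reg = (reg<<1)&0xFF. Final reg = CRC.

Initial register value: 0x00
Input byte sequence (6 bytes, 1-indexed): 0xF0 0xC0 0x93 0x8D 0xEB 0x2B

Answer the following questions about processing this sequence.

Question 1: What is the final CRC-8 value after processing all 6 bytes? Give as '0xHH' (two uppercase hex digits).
After byte 1 (0xF0): reg=0xDE
After byte 2 (0xC0): reg=0x5A
After byte 3 (0x93): reg=0x71
After byte 4 (0x8D): reg=0xFA
After byte 5 (0xEB): reg=0x77
After byte 6 (0x2B): reg=0x93

Answer: 0x93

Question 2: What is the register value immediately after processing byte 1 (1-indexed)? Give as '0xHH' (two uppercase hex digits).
Answer: 0xDE

Derivation:
After byte 1 (0xF0): reg=0xDE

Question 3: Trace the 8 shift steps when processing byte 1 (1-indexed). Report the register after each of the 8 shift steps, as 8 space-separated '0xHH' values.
Answer: 0xE7 0xC9 0x95 0x2D 0x5A 0xB4 0x6F 0xDE

Derivation:
Register before byte 1: 0x00
After XOR with byte 0xF0: 0xF0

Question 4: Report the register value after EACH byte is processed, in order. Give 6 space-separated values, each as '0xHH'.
0xDE 0x5A 0x71 0xFA 0x77 0x93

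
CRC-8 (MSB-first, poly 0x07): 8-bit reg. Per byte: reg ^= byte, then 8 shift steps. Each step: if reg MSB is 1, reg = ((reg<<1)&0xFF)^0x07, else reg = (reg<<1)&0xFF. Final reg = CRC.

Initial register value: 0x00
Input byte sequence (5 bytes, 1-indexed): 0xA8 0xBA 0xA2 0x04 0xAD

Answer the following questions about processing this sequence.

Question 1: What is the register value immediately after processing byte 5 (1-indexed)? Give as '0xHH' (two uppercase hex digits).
After byte 1 (0xA8): reg=0x51
After byte 2 (0xBA): reg=0x9F
After byte 3 (0xA2): reg=0xB3
After byte 4 (0x04): reg=0x0C
After byte 5 (0xAD): reg=0x6E

Answer: 0x6E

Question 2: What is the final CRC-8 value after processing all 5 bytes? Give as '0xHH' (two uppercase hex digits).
After byte 1 (0xA8): reg=0x51
After byte 2 (0xBA): reg=0x9F
After byte 3 (0xA2): reg=0xB3
After byte 4 (0x04): reg=0x0C
After byte 5 (0xAD): reg=0x6E

Answer: 0x6E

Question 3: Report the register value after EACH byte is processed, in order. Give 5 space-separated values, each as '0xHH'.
0x51 0x9F 0xB3 0x0C 0x6E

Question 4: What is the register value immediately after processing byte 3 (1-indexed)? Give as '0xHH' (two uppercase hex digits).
Answer: 0xB3

Derivation:
After byte 1 (0xA8): reg=0x51
After byte 2 (0xBA): reg=0x9F
After byte 3 (0xA2): reg=0xB3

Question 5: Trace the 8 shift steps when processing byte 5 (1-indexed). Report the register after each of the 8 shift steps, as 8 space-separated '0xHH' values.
After byte 1 (0xA8): reg=0x51
After byte 2 (0xBA): reg=0x9F
After byte 3 (0xA2): reg=0xB3
After byte 4 (0x04): reg=0x0C
Register before byte 5: 0x0C
After XOR with byte 0xAD: 0xA1

Answer: 0x45 0x8A 0x13 0x26 0x4C 0x98 0x37 0x6E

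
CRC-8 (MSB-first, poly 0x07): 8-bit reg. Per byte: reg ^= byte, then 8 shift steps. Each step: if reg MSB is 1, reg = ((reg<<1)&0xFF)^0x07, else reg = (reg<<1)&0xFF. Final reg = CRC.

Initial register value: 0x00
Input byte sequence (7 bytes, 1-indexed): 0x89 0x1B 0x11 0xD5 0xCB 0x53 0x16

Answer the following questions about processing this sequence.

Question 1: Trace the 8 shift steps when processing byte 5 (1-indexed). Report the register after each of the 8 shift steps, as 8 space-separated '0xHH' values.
Answer: 0xEA 0xD3 0xA1 0x45 0x8A 0x13 0x26 0x4C

Derivation:
After byte 1 (0x89): reg=0xB6
After byte 2 (0x1B): reg=0x4A
After byte 3 (0x11): reg=0x86
After byte 4 (0xD5): reg=0xBE
Register before byte 5: 0xBE
After XOR with byte 0xCB: 0x75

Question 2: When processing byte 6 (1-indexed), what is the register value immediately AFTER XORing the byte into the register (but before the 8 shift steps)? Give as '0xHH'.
Register before byte 6: 0x4C
Byte 6: 0x53
0x4C XOR 0x53 = 0x1F

Answer: 0x1F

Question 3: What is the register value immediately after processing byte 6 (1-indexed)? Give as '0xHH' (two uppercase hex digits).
After byte 1 (0x89): reg=0xB6
After byte 2 (0x1B): reg=0x4A
After byte 3 (0x11): reg=0x86
After byte 4 (0xD5): reg=0xBE
After byte 5 (0xCB): reg=0x4C
After byte 6 (0x53): reg=0x5D

Answer: 0x5D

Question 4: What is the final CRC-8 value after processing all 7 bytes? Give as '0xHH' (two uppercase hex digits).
Answer: 0xF6

Derivation:
After byte 1 (0x89): reg=0xB6
After byte 2 (0x1B): reg=0x4A
After byte 3 (0x11): reg=0x86
After byte 4 (0xD5): reg=0xBE
After byte 5 (0xCB): reg=0x4C
After byte 6 (0x53): reg=0x5D
After byte 7 (0x16): reg=0xF6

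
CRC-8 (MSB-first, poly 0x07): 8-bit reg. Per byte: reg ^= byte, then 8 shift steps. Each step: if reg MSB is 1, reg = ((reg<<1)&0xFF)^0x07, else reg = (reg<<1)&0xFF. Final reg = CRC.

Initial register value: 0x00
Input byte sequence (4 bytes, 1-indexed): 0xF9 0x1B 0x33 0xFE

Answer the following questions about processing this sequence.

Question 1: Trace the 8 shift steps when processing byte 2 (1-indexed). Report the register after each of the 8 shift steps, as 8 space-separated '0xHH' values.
After byte 1 (0xF9): reg=0xE1
Register before byte 2: 0xE1
After XOR with byte 0x1B: 0xFA

Answer: 0xF3 0xE1 0xC5 0x8D 0x1D 0x3A 0x74 0xE8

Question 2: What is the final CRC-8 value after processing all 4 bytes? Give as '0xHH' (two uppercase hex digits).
Answer: 0xD9

Derivation:
After byte 1 (0xF9): reg=0xE1
After byte 2 (0x1B): reg=0xE8
After byte 3 (0x33): reg=0x0F
After byte 4 (0xFE): reg=0xD9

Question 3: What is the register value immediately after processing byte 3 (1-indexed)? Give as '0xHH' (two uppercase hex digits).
After byte 1 (0xF9): reg=0xE1
After byte 2 (0x1B): reg=0xE8
After byte 3 (0x33): reg=0x0F

Answer: 0x0F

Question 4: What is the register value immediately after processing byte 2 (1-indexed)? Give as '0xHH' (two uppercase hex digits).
Answer: 0xE8

Derivation:
After byte 1 (0xF9): reg=0xE1
After byte 2 (0x1B): reg=0xE8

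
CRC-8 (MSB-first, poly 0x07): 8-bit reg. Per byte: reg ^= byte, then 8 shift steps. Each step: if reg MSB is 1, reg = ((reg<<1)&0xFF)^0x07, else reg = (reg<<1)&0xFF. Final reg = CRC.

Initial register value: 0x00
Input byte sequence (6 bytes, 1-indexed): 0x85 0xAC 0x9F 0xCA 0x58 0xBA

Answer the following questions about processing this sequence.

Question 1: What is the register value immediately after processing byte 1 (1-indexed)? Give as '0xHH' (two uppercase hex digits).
After byte 1 (0x85): reg=0x92

Answer: 0x92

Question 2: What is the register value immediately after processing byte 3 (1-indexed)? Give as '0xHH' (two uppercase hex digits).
After byte 1 (0x85): reg=0x92
After byte 2 (0xAC): reg=0xBA
After byte 3 (0x9F): reg=0xFB

Answer: 0xFB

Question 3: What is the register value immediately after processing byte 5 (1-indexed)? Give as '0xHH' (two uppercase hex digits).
After byte 1 (0x85): reg=0x92
After byte 2 (0xAC): reg=0xBA
After byte 3 (0x9F): reg=0xFB
After byte 4 (0xCA): reg=0x97
After byte 5 (0x58): reg=0x63

Answer: 0x63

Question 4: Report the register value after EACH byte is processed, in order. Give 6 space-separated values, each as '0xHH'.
0x92 0xBA 0xFB 0x97 0x63 0x01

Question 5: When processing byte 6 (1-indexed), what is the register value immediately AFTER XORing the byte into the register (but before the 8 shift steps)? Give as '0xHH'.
Register before byte 6: 0x63
Byte 6: 0xBA
0x63 XOR 0xBA = 0xD9

Answer: 0xD9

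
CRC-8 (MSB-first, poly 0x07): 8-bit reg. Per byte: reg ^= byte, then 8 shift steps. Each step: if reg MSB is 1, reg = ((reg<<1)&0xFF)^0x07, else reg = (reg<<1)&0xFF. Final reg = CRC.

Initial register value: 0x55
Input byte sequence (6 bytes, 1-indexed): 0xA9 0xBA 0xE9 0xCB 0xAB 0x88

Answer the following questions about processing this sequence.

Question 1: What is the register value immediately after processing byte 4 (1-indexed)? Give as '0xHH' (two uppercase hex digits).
Answer: 0x07

Derivation:
After byte 1 (0xA9): reg=0xFA
After byte 2 (0xBA): reg=0xC7
After byte 3 (0xE9): reg=0xCA
After byte 4 (0xCB): reg=0x07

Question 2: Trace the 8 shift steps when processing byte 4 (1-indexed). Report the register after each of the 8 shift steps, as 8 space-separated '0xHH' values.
After byte 1 (0xA9): reg=0xFA
After byte 2 (0xBA): reg=0xC7
After byte 3 (0xE9): reg=0xCA
Register before byte 4: 0xCA
After XOR with byte 0xCB: 0x01

Answer: 0x02 0x04 0x08 0x10 0x20 0x40 0x80 0x07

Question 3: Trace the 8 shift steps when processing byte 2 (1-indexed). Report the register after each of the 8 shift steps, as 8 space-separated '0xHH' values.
After byte 1 (0xA9): reg=0xFA
Register before byte 2: 0xFA
After XOR with byte 0xBA: 0x40

Answer: 0x80 0x07 0x0E 0x1C 0x38 0x70 0xE0 0xC7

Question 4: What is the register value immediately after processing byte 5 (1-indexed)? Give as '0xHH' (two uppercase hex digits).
After byte 1 (0xA9): reg=0xFA
After byte 2 (0xBA): reg=0xC7
After byte 3 (0xE9): reg=0xCA
After byte 4 (0xCB): reg=0x07
After byte 5 (0xAB): reg=0x4D

Answer: 0x4D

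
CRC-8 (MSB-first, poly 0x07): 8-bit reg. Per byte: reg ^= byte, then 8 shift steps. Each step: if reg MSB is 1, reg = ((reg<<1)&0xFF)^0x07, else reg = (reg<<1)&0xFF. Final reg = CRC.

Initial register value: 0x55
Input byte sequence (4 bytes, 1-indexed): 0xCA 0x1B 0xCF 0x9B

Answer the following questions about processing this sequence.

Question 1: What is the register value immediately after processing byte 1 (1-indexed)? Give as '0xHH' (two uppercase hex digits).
After byte 1 (0xCA): reg=0xD4

Answer: 0xD4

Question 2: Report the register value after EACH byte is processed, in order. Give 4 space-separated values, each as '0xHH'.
0xD4 0x63 0x4D 0x2C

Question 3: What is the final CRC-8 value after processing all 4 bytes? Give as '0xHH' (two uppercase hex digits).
After byte 1 (0xCA): reg=0xD4
After byte 2 (0x1B): reg=0x63
After byte 3 (0xCF): reg=0x4D
After byte 4 (0x9B): reg=0x2C

Answer: 0x2C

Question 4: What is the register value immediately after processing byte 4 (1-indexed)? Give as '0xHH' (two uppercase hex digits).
Answer: 0x2C

Derivation:
After byte 1 (0xCA): reg=0xD4
After byte 2 (0x1B): reg=0x63
After byte 3 (0xCF): reg=0x4D
After byte 4 (0x9B): reg=0x2C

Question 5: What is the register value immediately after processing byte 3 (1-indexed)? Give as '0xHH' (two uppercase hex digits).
Answer: 0x4D

Derivation:
After byte 1 (0xCA): reg=0xD4
After byte 2 (0x1B): reg=0x63
After byte 3 (0xCF): reg=0x4D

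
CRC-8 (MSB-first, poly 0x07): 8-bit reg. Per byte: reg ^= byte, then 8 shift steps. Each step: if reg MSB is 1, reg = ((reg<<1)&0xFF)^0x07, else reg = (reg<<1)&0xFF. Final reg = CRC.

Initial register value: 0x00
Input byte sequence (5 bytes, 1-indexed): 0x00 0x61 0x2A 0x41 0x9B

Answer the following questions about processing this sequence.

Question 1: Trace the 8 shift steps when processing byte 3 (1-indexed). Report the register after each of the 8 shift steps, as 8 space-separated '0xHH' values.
After byte 1 (0x00): reg=0x00
After byte 2 (0x61): reg=0x20
Register before byte 3: 0x20
After XOR with byte 0x2A: 0x0A

Answer: 0x14 0x28 0x50 0xA0 0x47 0x8E 0x1B 0x36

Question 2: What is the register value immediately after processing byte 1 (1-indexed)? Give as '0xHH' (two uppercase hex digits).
After byte 1 (0x00): reg=0x00

Answer: 0x00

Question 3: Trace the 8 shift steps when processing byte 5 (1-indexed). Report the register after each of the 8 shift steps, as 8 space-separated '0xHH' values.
Answer: 0xB5 0x6D 0xDA 0xB3 0x61 0xC2 0x83 0x01

Derivation:
After byte 1 (0x00): reg=0x00
After byte 2 (0x61): reg=0x20
After byte 3 (0x2A): reg=0x36
After byte 4 (0x41): reg=0x42
Register before byte 5: 0x42
After XOR with byte 0x9B: 0xD9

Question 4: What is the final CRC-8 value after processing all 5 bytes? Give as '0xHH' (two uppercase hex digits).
After byte 1 (0x00): reg=0x00
After byte 2 (0x61): reg=0x20
After byte 3 (0x2A): reg=0x36
After byte 4 (0x41): reg=0x42
After byte 5 (0x9B): reg=0x01

Answer: 0x01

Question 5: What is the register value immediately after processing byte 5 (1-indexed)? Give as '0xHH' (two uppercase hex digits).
Answer: 0x01

Derivation:
After byte 1 (0x00): reg=0x00
After byte 2 (0x61): reg=0x20
After byte 3 (0x2A): reg=0x36
After byte 4 (0x41): reg=0x42
After byte 5 (0x9B): reg=0x01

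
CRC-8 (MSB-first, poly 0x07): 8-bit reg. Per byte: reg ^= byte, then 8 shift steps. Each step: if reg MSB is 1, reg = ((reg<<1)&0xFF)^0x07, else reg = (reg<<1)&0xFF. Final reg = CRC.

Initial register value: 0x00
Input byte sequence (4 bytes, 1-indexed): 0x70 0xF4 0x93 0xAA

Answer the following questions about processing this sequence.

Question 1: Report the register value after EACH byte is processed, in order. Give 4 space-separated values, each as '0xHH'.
0x57 0x60 0xD7 0x74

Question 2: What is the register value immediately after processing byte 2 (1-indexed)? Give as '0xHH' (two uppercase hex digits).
After byte 1 (0x70): reg=0x57
After byte 2 (0xF4): reg=0x60

Answer: 0x60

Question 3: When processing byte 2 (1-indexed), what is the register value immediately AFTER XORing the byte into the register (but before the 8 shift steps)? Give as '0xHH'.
Answer: 0xA3

Derivation:
Register before byte 2: 0x57
Byte 2: 0xF4
0x57 XOR 0xF4 = 0xA3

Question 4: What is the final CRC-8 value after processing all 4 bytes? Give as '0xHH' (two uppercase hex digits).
Answer: 0x74

Derivation:
After byte 1 (0x70): reg=0x57
After byte 2 (0xF4): reg=0x60
After byte 3 (0x93): reg=0xD7
After byte 4 (0xAA): reg=0x74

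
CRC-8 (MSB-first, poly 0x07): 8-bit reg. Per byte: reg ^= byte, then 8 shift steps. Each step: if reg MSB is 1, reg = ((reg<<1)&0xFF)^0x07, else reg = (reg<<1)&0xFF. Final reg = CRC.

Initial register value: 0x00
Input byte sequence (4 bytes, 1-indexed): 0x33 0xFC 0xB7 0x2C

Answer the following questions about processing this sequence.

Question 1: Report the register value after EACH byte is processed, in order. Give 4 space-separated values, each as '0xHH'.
0x99 0x3C 0xB8 0xE5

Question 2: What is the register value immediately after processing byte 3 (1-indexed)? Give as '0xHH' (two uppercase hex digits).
After byte 1 (0x33): reg=0x99
After byte 2 (0xFC): reg=0x3C
After byte 3 (0xB7): reg=0xB8

Answer: 0xB8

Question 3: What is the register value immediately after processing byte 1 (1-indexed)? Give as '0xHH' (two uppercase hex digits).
After byte 1 (0x33): reg=0x99

Answer: 0x99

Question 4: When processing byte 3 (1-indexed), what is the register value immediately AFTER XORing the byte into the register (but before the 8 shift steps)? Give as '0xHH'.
Answer: 0x8B

Derivation:
Register before byte 3: 0x3C
Byte 3: 0xB7
0x3C XOR 0xB7 = 0x8B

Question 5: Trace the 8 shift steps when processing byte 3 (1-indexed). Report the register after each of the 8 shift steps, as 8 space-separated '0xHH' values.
After byte 1 (0x33): reg=0x99
After byte 2 (0xFC): reg=0x3C
Register before byte 3: 0x3C
After XOR with byte 0xB7: 0x8B

Answer: 0x11 0x22 0x44 0x88 0x17 0x2E 0x5C 0xB8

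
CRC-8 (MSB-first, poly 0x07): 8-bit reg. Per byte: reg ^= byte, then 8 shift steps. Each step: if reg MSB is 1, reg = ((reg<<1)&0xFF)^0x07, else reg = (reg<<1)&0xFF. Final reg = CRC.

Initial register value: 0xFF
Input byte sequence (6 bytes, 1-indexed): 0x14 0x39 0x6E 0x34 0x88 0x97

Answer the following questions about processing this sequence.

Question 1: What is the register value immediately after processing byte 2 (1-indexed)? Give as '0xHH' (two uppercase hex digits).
After byte 1 (0x14): reg=0x9F
After byte 2 (0x39): reg=0x7B

Answer: 0x7B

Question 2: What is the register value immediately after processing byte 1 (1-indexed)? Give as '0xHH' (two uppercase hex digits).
After byte 1 (0x14): reg=0x9F

Answer: 0x9F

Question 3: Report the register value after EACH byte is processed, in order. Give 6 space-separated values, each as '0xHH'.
0x9F 0x7B 0x6B 0x9A 0x7E 0x91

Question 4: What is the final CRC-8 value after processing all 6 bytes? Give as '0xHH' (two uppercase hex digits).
After byte 1 (0x14): reg=0x9F
After byte 2 (0x39): reg=0x7B
After byte 3 (0x6E): reg=0x6B
After byte 4 (0x34): reg=0x9A
After byte 5 (0x88): reg=0x7E
After byte 6 (0x97): reg=0x91

Answer: 0x91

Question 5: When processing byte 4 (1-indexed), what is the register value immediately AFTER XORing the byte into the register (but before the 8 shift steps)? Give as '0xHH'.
Answer: 0x5F

Derivation:
Register before byte 4: 0x6B
Byte 4: 0x34
0x6B XOR 0x34 = 0x5F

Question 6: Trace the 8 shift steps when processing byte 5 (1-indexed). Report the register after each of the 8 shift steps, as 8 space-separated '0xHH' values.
After byte 1 (0x14): reg=0x9F
After byte 2 (0x39): reg=0x7B
After byte 3 (0x6E): reg=0x6B
After byte 4 (0x34): reg=0x9A
Register before byte 5: 0x9A
After XOR with byte 0x88: 0x12

Answer: 0x24 0x48 0x90 0x27 0x4E 0x9C 0x3F 0x7E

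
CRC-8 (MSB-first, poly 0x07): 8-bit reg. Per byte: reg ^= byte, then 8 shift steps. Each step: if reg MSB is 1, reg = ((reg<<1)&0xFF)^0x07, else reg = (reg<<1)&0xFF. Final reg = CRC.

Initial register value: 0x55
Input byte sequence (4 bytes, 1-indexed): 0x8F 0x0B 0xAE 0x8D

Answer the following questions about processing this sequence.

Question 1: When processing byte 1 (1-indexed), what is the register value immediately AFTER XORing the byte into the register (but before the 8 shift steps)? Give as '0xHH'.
Register before byte 1: 0x55
Byte 1: 0x8F
0x55 XOR 0x8F = 0xDA

Answer: 0xDA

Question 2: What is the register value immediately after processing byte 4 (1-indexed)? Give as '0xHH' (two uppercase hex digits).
Answer: 0xD9

Derivation:
After byte 1 (0x8F): reg=0x08
After byte 2 (0x0B): reg=0x09
After byte 3 (0xAE): reg=0x7C
After byte 4 (0x8D): reg=0xD9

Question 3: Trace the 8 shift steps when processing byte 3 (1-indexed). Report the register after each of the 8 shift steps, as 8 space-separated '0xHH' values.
Answer: 0x49 0x92 0x23 0x46 0x8C 0x1F 0x3E 0x7C

Derivation:
After byte 1 (0x8F): reg=0x08
After byte 2 (0x0B): reg=0x09
Register before byte 3: 0x09
After XOR with byte 0xAE: 0xA7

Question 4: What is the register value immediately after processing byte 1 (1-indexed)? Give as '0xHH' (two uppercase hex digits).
Answer: 0x08

Derivation:
After byte 1 (0x8F): reg=0x08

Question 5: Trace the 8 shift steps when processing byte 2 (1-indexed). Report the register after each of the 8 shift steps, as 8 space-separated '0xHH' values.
After byte 1 (0x8F): reg=0x08
Register before byte 2: 0x08
After XOR with byte 0x0B: 0x03

Answer: 0x06 0x0C 0x18 0x30 0x60 0xC0 0x87 0x09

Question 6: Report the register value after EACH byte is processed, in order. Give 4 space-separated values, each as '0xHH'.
0x08 0x09 0x7C 0xD9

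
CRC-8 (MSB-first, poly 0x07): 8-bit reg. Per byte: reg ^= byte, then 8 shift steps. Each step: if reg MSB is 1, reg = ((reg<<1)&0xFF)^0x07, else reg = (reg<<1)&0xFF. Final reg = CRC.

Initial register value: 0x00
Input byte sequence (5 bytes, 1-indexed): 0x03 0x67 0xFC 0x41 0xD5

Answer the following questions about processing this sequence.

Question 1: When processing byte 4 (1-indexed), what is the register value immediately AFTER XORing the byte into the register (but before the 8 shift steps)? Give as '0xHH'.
Answer: 0x98

Derivation:
Register before byte 4: 0xD9
Byte 4: 0x41
0xD9 XOR 0x41 = 0x98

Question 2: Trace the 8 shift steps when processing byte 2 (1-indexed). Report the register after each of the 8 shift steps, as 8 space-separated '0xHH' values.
Answer: 0xDC 0xBF 0x79 0xF2 0xE3 0xC1 0x85 0x0D

Derivation:
After byte 1 (0x03): reg=0x09
Register before byte 2: 0x09
After XOR with byte 0x67: 0x6E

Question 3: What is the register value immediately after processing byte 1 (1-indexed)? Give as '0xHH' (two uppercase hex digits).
Answer: 0x09

Derivation:
After byte 1 (0x03): reg=0x09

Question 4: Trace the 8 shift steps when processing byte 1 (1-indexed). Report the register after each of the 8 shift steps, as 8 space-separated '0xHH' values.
Answer: 0x06 0x0C 0x18 0x30 0x60 0xC0 0x87 0x09

Derivation:
Register before byte 1: 0x00
After XOR with byte 0x03: 0x03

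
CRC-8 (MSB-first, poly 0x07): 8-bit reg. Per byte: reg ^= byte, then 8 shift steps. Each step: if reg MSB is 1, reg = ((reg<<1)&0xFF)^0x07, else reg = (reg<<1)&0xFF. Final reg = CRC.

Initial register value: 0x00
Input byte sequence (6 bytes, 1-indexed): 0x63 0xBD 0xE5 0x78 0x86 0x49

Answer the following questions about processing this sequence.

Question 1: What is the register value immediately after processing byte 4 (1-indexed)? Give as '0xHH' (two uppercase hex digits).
Answer: 0x79

Derivation:
After byte 1 (0x63): reg=0x2E
After byte 2 (0xBD): reg=0xF0
After byte 3 (0xE5): reg=0x6B
After byte 4 (0x78): reg=0x79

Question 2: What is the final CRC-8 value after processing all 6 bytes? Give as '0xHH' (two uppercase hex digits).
After byte 1 (0x63): reg=0x2E
After byte 2 (0xBD): reg=0xF0
After byte 3 (0xE5): reg=0x6B
After byte 4 (0x78): reg=0x79
After byte 5 (0x86): reg=0xF3
After byte 6 (0x49): reg=0x2F

Answer: 0x2F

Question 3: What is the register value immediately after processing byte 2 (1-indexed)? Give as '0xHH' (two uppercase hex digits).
After byte 1 (0x63): reg=0x2E
After byte 2 (0xBD): reg=0xF0

Answer: 0xF0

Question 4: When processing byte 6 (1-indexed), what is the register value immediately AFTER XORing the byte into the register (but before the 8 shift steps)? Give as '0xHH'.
Answer: 0xBA

Derivation:
Register before byte 6: 0xF3
Byte 6: 0x49
0xF3 XOR 0x49 = 0xBA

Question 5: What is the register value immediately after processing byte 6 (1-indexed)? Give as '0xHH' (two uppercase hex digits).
Answer: 0x2F

Derivation:
After byte 1 (0x63): reg=0x2E
After byte 2 (0xBD): reg=0xF0
After byte 3 (0xE5): reg=0x6B
After byte 4 (0x78): reg=0x79
After byte 5 (0x86): reg=0xF3
After byte 6 (0x49): reg=0x2F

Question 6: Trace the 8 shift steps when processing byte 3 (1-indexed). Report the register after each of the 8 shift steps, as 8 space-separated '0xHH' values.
After byte 1 (0x63): reg=0x2E
After byte 2 (0xBD): reg=0xF0
Register before byte 3: 0xF0
After XOR with byte 0xE5: 0x15

Answer: 0x2A 0x54 0xA8 0x57 0xAE 0x5B 0xB6 0x6B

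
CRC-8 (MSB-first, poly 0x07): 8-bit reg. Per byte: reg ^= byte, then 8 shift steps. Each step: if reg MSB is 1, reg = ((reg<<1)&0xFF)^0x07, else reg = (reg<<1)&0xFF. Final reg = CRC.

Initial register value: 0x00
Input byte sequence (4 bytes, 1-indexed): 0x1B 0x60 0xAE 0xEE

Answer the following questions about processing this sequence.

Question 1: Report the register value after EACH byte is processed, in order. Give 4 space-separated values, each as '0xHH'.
0x41 0xE7 0xF8 0x62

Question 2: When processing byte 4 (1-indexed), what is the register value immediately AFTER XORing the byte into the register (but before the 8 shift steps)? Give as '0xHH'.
Register before byte 4: 0xF8
Byte 4: 0xEE
0xF8 XOR 0xEE = 0x16

Answer: 0x16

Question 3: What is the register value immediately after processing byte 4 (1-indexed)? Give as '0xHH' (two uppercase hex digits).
After byte 1 (0x1B): reg=0x41
After byte 2 (0x60): reg=0xE7
After byte 3 (0xAE): reg=0xF8
After byte 4 (0xEE): reg=0x62

Answer: 0x62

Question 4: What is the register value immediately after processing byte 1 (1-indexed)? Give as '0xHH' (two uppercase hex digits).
After byte 1 (0x1B): reg=0x41

Answer: 0x41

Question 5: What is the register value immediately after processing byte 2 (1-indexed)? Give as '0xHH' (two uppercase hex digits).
After byte 1 (0x1B): reg=0x41
After byte 2 (0x60): reg=0xE7

Answer: 0xE7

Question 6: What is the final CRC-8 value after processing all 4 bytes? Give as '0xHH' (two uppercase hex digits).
Answer: 0x62

Derivation:
After byte 1 (0x1B): reg=0x41
After byte 2 (0x60): reg=0xE7
After byte 3 (0xAE): reg=0xF8
After byte 4 (0xEE): reg=0x62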